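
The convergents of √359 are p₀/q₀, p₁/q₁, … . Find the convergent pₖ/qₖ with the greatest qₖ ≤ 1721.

√359 = [18; 1, 17, 1, 36, …] (period length 4).
Convergents:
  p_0/q_0 = 18/1
  p_1/q_1 = 19/1
  p_2/q_2 = 341/18
  p_3/q_3 = 360/19
  p_4/q_4 = 13301/702
  p_5/q_5 = 13661/721
  p_6/q_6 = 245538/12959
q_5 = 721 ≤ 1721 < 12959 = q_6, so the answer is 13661/721.

13661/721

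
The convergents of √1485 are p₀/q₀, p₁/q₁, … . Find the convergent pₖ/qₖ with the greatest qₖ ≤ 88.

1079/28

√1485 = [38; 1, 1, 6, 1, 1, 76, …] (period length 6).
Convergents:
  p_0/q_0 = 38/1
  p_1/q_1 = 39/1
  p_2/q_2 = 77/2
  p_3/q_3 = 501/13
  p_4/q_4 = 578/15
  p_5/q_5 = 1079/28
  p_6/q_6 = 82582/2143
q_5 = 28 ≤ 88 < 2143 = q_6, so the answer is 1079/28.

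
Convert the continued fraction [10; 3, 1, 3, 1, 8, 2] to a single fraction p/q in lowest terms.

Fold from the inside: start with 2/1.
  8 + 1/2 = 17/2
  1 + 2/17 = 19/17
  3 + 17/19 = 74/19
  1 + 19/74 = 93/74
  3 + 74/93 = 353/93
  10 + 93/353 = 3623/353

3623/353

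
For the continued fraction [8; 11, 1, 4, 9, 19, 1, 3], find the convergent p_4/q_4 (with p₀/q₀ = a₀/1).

4390/543

Using pₖ = aₖpₖ₋₁ + pₖ₋₂, qₖ = aₖqₖ₋₁ + qₖ₋₂ (with p₋₁=1, p₋₂=0, q₋₁=0, q₋₂=1):
  k=0: a=8, p=8, q=1
  k=1: a=11, p=89, q=11
  k=2: a=1, p=97, q=12
  k=3: a=4, p=477, q=59
  k=4: a=9, p=4390, q=543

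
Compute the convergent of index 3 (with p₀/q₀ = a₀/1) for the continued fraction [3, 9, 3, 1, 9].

Using pₖ = aₖpₖ₋₁ + pₖ₋₂, qₖ = aₖqₖ₋₁ + qₖ₋₂ (with p₋₁=1, p₋₂=0, q₋₁=0, q₋₂=1):
  k=0: a=3, p=3, q=1
  k=1: a=9, p=28, q=9
  k=2: a=3, p=87, q=28
  k=3: a=1, p=115, q=37

115/37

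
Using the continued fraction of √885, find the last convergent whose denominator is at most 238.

√885 = [29; 1, 2, 1, 58, …] (period length 4).
Convergents:
  p_0/q_0 = 29/1
  p_1/q_1 = 30/1
  p_2/q_2 = 89/3
  p_3/q_3 = 119/4
  p_4/q_4 = 6991/235
  p_5/q_5 = 7110/239
q_4 = 235 ≤ 238 < 239 = q_5, so the answer is 6991/235.

6991/235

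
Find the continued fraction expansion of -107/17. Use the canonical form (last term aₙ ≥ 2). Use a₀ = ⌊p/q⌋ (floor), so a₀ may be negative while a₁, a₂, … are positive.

-107 = -7·17 + 12
17 = 1·12 + 5
12 = 2·5 + 2
5 = 2·2 + 1
2 = 2·1 + 0  (stop)
So -107/17 = [-7; 1, 2, 2, 2].

[-7; 1, 2, 2, 2]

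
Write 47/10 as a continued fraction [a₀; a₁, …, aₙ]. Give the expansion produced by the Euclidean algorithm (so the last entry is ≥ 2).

47 = 4·10 + 7
10 = 1·7 + 3
7 = 2·3 + 1
3 = 3·1 + 0  (stop)
So 47/10 = [4; 1, 2, 3].

[4; 1, 2, 3]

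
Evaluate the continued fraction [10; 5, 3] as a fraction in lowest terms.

Fold from the inside: start with 3/1.
  5 + 1/3 = 16/3
  10 + 3/16 = 163/16

163/16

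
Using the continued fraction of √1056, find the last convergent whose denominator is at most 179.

4192/129

√1056 = [32; 2, 64, …] (period length 2).
Convergents:
  p_0/q_0 = 32/1
  p_1/q_1 = 65/2
  p_2/q_2 = 4192/129
  p_3/q_3 = 8449/260
q_2 = 129 ≤ 179 < 260 = q_3, so the answer is 4192/129.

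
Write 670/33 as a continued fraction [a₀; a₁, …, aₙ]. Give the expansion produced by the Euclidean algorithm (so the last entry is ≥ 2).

[20; 3, 3, 3]

670 = 20*33 + 10
33 = 3*10 + 3
10 = 3*3 + 1
3 = 3*1 + 0  (stop)
So 670/33 = [20; 3, 3, 3].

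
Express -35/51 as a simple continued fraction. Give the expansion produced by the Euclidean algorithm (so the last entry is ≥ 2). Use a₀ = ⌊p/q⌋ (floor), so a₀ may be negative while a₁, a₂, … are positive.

-35 = -1×51 + 16
51 = 3×16 + 3
16 = 5×3 + 1
3 = 3×1 + 0  (stop)
So -35/51 = [-1; 3, 5, 3].

[-1; 3, 5, 3]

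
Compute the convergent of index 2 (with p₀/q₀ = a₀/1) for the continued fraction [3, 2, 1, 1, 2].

10/3

Using pₖ = aₖpₖ₋₁ + pₖ₋₂, qₖ = aₖqₖ₋₁ + qₖ₋₂ (with p₋₁=1, p₋₂=0, q₋₁=0, q₋₂=1):
  k=0: a=3, p=3, q=1
  k=1: a=2, p=7, q=2
  k=2: a=1, p=10, q=3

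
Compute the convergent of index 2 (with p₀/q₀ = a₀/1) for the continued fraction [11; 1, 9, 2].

119/10

Using pₖ = aₖpₖ₋₁ + pₖ₋₂, qₖ = aₖqₖ₋₁ + qₖ₋₂ (with p₋₁=1, p₋₂=0, q₋₁=0, q₋₂=1):
  k=0: a=11, p=11, q=1
  k=1: a=1, p=12, q=1
  k=2: a=9, p=119, q=10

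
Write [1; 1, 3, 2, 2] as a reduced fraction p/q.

39/22

Fold from the inside: start with 2/1.
  2 + 1/2 = 5/2
  3 + 2/5 = 17/5
  1 + 5/17 = 22/17
  1 + 17/22 = 39/22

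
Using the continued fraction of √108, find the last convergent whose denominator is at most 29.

291/28

√108 = [10; 2, 1, 1, 4, 1, 1, 2, 20, …] (period length 8).
Convergents:
  p_0/q_0 = 10/1
  p_1/q_1 = 21/2
  p_2/q_2 = 31/3
  p_3/q_3 = 52/5
  p_4/q_4 = 239/23
  p_5/q_5 = 291/28
  p_6/q_6 = 530/51
q_5 = 28 ≤ 29 < 51 = q_6, so the answer is 291/28.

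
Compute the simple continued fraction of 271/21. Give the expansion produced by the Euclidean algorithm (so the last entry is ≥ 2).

271 = 12*21 + 19
21 = 1*19 + 2
19 = 9*2 + 1
2 = 2*1 + 0  (stop)
So 271/21 = [12; 1, 9, 2].

[12; 1, 9, 2]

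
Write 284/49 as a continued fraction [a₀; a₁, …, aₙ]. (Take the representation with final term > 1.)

284 = 5*49 + 39
49 = 1*39 + 10
39 = 3*10 + 9
10 = 1*9 + 1
9 = 9*1 + 0  (stop)
So 284/49 = [5; 1, 3, 1, 9].

[5; 1, 3, 1, 9]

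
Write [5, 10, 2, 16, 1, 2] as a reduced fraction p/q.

Fold from the inside: start with 2/1.
  1 + 1/2 = 3/2
  16 + 2/3 = 50/3
  2 + 3/50 = 103/50
  10 + 50/103 = 1080/103
  5 + 103/1080 = 5503/1080

5503/1080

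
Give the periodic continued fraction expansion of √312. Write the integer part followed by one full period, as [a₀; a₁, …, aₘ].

[17; 1, 1, 1, 34]

a₀ = ⌊√312⌋ = 17.
With m₀=0, d₀=1 and mₖ₊₁ = dₖaₖ − mₖ, dₖ₊₁ = (n − mₖ₊₁²)/dₖ, aₖ₊₁ = ⌊(a₀+mₖ₊₁)/dₖ₊₁⌋:
  k=1: m=17, d=23, a=1
  k=2: m=6, d=12, a=1
  k=3: m=6, d=23, a=1
  k=4: m=17, d=1, a=34
d=1 and a=2a₀=34 at k=4, so the next step gives (m, d) = (17, 23) again — its k=1 value — and the period has length 4.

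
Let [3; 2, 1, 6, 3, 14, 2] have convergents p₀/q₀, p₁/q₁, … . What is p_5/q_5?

Using pₖ = aₖpₖ₋₁ + pₖ₋₂, qₖ = aₖqₖ₋₁ + qₖ₋₂ (with p₋₁=1, p₋₂=0, q₋₁=0, q₋₂=1):
  k=0: a=3, p=3, q=1
  k=1: a=2, p=7, q=2
  k=2: a=1, p=10, q=3
  k=3: a=6, p=67, q=20
  k=4: a=3, p=211, q=63
  k=5: a=14, p=3021, q=902

3021/902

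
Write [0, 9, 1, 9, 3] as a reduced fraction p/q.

31/307

Fold from the inside: start with 3/1.
  9 + 1/3 = 28/3
  1 + 3/28 = 31/28
  9 + 28/31 = 307/31
  0 + 31/307 = 31/307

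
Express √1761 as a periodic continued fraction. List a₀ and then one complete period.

a₀ = ⌊√1761⌋ = 41.
With m₀=0, d₀=1 and mₖ₊₁ = dₖaₖ − mₖ, dₖ₊₁ = (n − mₖ₊₁²)/dₖ, aₖ₊₁ = ⌊(a₀+mₖ₊₁)/dₖ₊₁⌋:
  k=1: m=41, d=80, a=1
  k=2: m=39, d=3, a=26
  k=3: m=39, d=80, a=1
  k=4: m=41, d=1, a=82
d=1 and a=2a₀=82 at k=4, so the next step gives (m, d) = (41, 80) again — its k=1 value — and the period has length 4.

[41; 1, 26, 1, 82]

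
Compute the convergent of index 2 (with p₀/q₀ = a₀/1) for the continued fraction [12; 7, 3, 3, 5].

Using pₖ = aₖpₖ₋₁ + pₖ₋₂, qₖ = aₖqₖ₋₁ + qₖ₋₂ (with p₋₁=1, p₋₂=0, q₋₁=0, q₋₂=1):
  k=0: a=12, p=12, q=1
  k=1: a=7, p=85, q=7
  k=2: a=3, p=267, q=22

267/22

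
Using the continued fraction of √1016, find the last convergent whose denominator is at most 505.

16033/503

√1016 = [31; 1, 6, 1, 62, …] (period length 4).
Convergents:
  p_0/q_0 = 31/1
  p_1/q_1 = 32/1
  p_2/q_2 = 223/7
  p_3/q_3 = 255/8
  p_4/q_4 = 16033/503
  p_5/q_5 = 16288/511
q_4 = 503 ≤ 505 < 511 = q_5, so the answer is 16033/503.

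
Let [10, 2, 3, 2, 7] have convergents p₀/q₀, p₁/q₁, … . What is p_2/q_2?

Using pₖ = aₖpₖ₋₁ + pₖ₋₂, qₖ = aₖqₖ₋₁ + qₖ₋₂ (with p₋₁=1, p₋₂=0, q₋₁=0, q₋₂=1):
  k=0: a=10, p=10, q=1
  k=1: a=2, p=21, q=2
  k=2: a=3, p=73, q=7

73/7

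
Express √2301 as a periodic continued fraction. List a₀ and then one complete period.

a₀ = ⌊√2301⌋ = 47.

[47; 1, 30, 1, 94]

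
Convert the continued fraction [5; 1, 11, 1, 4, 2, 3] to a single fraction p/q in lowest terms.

2884/487

Fold from the inside: start with 3/1.
  2 + 1/3 = 7/3
  4 + 3/7 = 31/7
  1 + 7/31 = 38/31
  11 + 31/38 = 449/38
  1 + 38/449 = 487/449
  5 + 449/487 = 2884/487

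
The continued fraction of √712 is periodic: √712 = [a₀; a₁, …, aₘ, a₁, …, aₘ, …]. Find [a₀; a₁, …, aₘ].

[26; 1, 2, 6, 2, 1, 52]

a₀ = ⌊√712⌋ = 26.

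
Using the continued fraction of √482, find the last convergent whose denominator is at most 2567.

√482 = [21; 1, 20, 1, 42, …] (period length 4).
Convergents:
  p_0/q_0 = 21/1
  p_1/q_1 = 22/1
  p_2/q_2 = 461/21
  p_3/q_3 = 483/22
  p_4/q_4 = 20747/945
  p_5/q_5 = 21230/967
  p_6/q_6 = 445347/20285
q_5 = 967 ≤ 2567 < 20285 = q_6, so the answer is 21230/967.

21230/967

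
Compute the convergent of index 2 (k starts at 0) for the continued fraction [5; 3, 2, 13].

37/7

Using pₖ = aₖpₖ₋₁ + pₖ₋₂, qₖ = aₖqₖ₋₁ + qₖ₋₂ (with p₋₁=1, p₋₂=0, q₋₁=0, q₋₂=1):
  k=0: a=5, p=5, q=1
  k=1: a=3, p=16, q=3
  k=2: a=2, p=37, q=7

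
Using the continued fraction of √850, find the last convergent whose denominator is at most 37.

√850 = [29; 6, 2, 6, 58, …] (period length 4).
Convergents:
  p_0/q_0 = 29/1
  p_1/q_1 = 175/6
  p_2/q_2 = 379/13
  p_3/q_3 = 2449/84
q_2 = 13 ≤ 37 < 84 = q_3, so the answer is 379/13.

379/13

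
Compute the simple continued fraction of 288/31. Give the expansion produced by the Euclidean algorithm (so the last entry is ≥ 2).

288 = 9·31 + 9
31 = 3·9 + 4
9 = 2·4 + 1
4 = 4·1 + 0  (stop)
So 288/31 = [9; 3, 2, 4].

[9; 3, 2, 4]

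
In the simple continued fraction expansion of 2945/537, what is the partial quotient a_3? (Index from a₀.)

3

2945 = 5·537 + 260   →  a_0 = 5
537 = 2·260 + 17   →  a_1 = 2
260 = 15·17 + 5   →  a_2 = 15
17 = 3·5 + 2   →  a_3 = 3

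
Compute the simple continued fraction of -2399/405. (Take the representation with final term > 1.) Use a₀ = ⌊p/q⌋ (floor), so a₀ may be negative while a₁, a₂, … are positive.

[-6; 13, 15, 2]

-2399 = -6*405 + 31
405 = 13*31 + 2
31 = 15*2 + 1
2 = 2*1 + 0  (stop)
So -2399/405 = [-6; 13, 15, 2].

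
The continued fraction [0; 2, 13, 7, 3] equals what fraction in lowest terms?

Fold from the inside: start with 3/1.
  7 + 1/3 = 22/3
  13 + 3/22 = 289/22
  2 + 22/289 = 600/289
  0 + 289/600 = 289/600

289/600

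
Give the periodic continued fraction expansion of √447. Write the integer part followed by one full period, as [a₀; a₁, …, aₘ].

a₀ = ⌊√447⌋ = 21.

[21; 7, 42]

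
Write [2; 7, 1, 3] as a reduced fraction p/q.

Fold from the inside: start with 3/1.
  1 + 1/3 = 4/3
  7 + 3/4 = 31/4
  2 + 4/31 = 66/31

66/31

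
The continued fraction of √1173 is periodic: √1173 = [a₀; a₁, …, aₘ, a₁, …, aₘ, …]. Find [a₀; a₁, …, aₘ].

[34; 4, 68]

a₀ = ⌊√1173⌋ = 34.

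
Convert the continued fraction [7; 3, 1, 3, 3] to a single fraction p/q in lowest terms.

Using pₖ = aₖpₖ₋₁ + pₖ₋₂ and qₖ = aₖqₖ₋₁ + qₖ₋₂:
  k=0: a=7, p=7, q=1
  k=1: a=3, p=22, q=3
  k=2: a=1, p=29, q=4
  k=3: a=3, p=109, q=15
  k=4: a=3, p=356, q=49

356/49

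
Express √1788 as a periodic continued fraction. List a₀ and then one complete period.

[42; 3, 1, 1, 20, 1, 1, 3, 84]

a₀ = ⌊√1788⌋ = 42.
With m₀=0, d₀=1 and mₖ₊₁ = dₖaₖ − mₖ, dₖ₊₁ = (n − mₖ₊₁²)/dₖ, aₖ₊₁ = ⌊(a₀+mₖ₊₁)/dₖ₊₁⌋:
  k=1: m=42, d=24, a=3
  k=2: m=30, d=37, a=1
  k=3: m=7, d=47, a=1
  k=4: m=40, d=4, a=20
  k=5: m=40, d=47, a=1
  k=6: m=7, d=37, a=1
  k=7: m=30, d=24, a=3
  k=8: m=42, d=1, a=84
d=1 and a=2a₀=84 at k=8, so the next step gives (m, d) = (42, 24) again — its k=1 value — and the period has length 8.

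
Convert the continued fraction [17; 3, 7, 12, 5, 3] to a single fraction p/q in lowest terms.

75127/4338

Fold from the inside: start with 3/1.
  5 + 1/3 = 16/3
  12 + 3/16 = 195/16
  7 + 16/195 = 1381/195
  3 + 195/1381 = 4338/1381
  17 + 1381/4338 = 75127/4338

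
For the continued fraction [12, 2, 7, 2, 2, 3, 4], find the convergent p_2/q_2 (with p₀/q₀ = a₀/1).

Using pₖ = aₖpₖ₋₁ + pₖ₋₂, qₖ = aₖqₖ₋₁ + qₖ₋₂ (with p₋₁=1, p₋₂=0, q₋₁=0, q₋₂=1):
  k=0: a=12, p=12, q=1
  k=1: a=2, p=25, q=2
  k=2: a=7, p=187, q=15

187/15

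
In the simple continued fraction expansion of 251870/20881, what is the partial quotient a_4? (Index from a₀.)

251870 = 12·20881 + 1298   →  a_0 = 12
20881 = 16·1298 + 113   →  a_1 = 16
1298 = 11·113 + 55   →  a_2 = 11
113 = 2·55 + 3   →  a_3 = 2
55 = 18·3 + 1   →  a_4 = 18

18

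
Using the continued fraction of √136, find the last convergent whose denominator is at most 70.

793/68

√136 = [11; 1, 1, 1, 22, …] (period length 4).
Convergents:
  p_0/q_0 = 11/1
  p_1/q_1 = 12/1
  p_2/q_2 = 23/2
  p_3/q_3 = 35/3
  p_4/q_4 = 793/68
  p_5/q_5 = 828/71
q_4 = 68 ≤ 70 < 71 = q_5, so the answer is 793/68.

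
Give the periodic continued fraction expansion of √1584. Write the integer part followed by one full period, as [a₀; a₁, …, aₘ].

a₀ = ⌊√1584⌋ = 39.
With m₀=0, d₀=1 and mₖ₊₁ = dₖaₖ − mₖ, dₖ₊₁ = (n − mₖ₊₁²)/dₖ, aₖ₊₁ = ⌊(a₀+mₖ₊₁)/dₖ₊₁⌋:
  k=1: m=39, d=63, a=1
  k=2: m=24, d=16, a=3
  k=3: m=24, d=63, a=1
  k=4: m=39, d=1, a=78
d=1 and a=2a₀=78 at k=4, so the next step gives (m, d) = (39, 63) again — its k=1 value — and the period has length 4.

[39; 1, 3, 1, 78]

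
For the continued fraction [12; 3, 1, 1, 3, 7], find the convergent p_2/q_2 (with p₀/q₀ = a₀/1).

Using pₖ = aₖpₖ₋₁ + pₖ₋₂, qₖ = aₖqₖ₋₁ + qₖ₋₂ (with p₋₁=1, p₋₂=0, q₋₁=0, q₋₂=1):
  k=0: a=12, p=12, q=1
  k=1: a=3, p=37, q=3
  k=2: a=1, p=49, q=4

49/4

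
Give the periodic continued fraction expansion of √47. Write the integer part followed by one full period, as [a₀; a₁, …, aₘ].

a₀ = ⌊√47⌋ = 6.
With m₀=0, d₀=1 and mₖ₊₁ = dₖaₖ − mₖ, dₖ₊₁ = (n − mₖ₊₁²)/dₖ, aₖ₊₁ = ⌊(a₀+mₖ₊₁)/dₖ₊₁⌋:
  k=1: m=6, d=11, a=1
  k=2: m=5, d=2, a=5
  k=3: m=5, d=11, a=1
  k=4: m=6, d=1, a=12
d=1 and a=2a₀=12 at k=4, so the next step gives (m, d) = (6, 11) again — its k=1 value — and the period has length 4.

[6; 1, 5, 1, 12]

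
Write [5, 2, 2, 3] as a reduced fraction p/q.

92/17

Fold from the inside: start with 3/1.
  2 + 1/3 = 7/3
  2 + 3/7 = 17/7
  5 + 7/17 = 92/17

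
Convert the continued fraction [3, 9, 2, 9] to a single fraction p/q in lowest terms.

Fold from the inside: start with 9/1.
  2 + 1/9 = 19/9
  9 + 9/19 = 180/19
  3 + 19/180 = 559/180

559/180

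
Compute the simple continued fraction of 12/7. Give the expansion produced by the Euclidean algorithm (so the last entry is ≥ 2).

[1; 1, 2, 2]

12 = 1×7 + 5
7 = 1×5 + 2
5 = 2×2 + 1
2 = 2×1 + 0  (stop)
So 12/7 = [1; 1, 2, 2].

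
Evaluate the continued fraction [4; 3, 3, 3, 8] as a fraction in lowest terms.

1179/274

Fold from the inside: start with 8/1.
  3 + 1/8 = 25/8
  3 + 8/25 = 83/25
  3 + 25/83 = 274/83
  4 + 83/274 = 1179/274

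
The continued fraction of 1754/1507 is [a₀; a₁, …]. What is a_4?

7

1754 = 1·1507 + 247   →  a_0 = 1
1507 = 6·247 + 25   →  a_1 = 6
247 = 9·25 + 22   →  a_2 = 9
25 = 1·22 + 3   →  a_3 = 1
22 = 7·3 + 1   →  a_4 = 7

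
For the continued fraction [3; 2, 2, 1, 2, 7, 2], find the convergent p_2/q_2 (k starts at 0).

17/5

Using pₖ = aₖpₖ₋₁ + pₖ₋₂, qₖ = aₖqₖ₋₁ + qₖ₋₂ (with p₋₁=1, p₋₂=0, q₋₁=0, q₋₂=1):
  k=0: a=3, p=3, q=1
  k=1: a=2, p=7, q=2
  k=2: a=2, p=17, q=5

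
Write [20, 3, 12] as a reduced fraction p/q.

752/37

Using pₖ = aₖpₖ₋₁ + pₖ₋₂ and qₖ = aₖqₖ₋₁ + qₖ₋₂:
  k=0: a=20, p=20, q=1
  k=1: a=3, p=61, q=3
  k=2: a=12, p=752, q=37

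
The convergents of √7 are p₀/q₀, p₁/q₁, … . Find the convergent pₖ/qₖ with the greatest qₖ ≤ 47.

82/31

√7 = [2; 1, 1, 1, 4, …] (period length 4).
Convergents:
  p_0/q_0 = 2/1
  p_1/q_1 = 3/1
  p_2/q_2 = 5/2
  p_3/q_3 = 8/3
  p_4/q_4 = 37/14
  p_5/q_5 = 45/17
  p_6/q_6 = 82/31
  p_7/q_7 = 127/48
q_6 = 31 ≤ 47 < 48 = q_7, so the answer is 82/31.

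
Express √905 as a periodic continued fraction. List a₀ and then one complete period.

[30; 12, 60]

a₀ = ⌊√905⌋ = 30.
With m₀=0, d₀=1 and mₖ₊₁ = dₖaₖ − mₖ, dₖ₊₁ = (n − mₖ₊₁²)/dₖ, aₖ₊₁ = ⌊(a₀+mₖ₊₁)/dₖ₊₁⌋:
  k=1: m=30, d=5, a=12
  k=2: m=30, d=1, a=60
d=1 and a=2a₀=60 at k=2, so the next step gives (m, d) = (30, 5) again — its k=1 value — and the period has length 2.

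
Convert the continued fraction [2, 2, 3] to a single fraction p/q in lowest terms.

Using pₖ = aₖpₖ₋₁ + pₖ₋₂ and qₖ = aₖqₖ₋₁ + qₖ₋₂:
  k=0: a=2, p=2, q=1
  k=1: a=2, p=5, q=2
  k=2: a=3, p=17, q=7

17/7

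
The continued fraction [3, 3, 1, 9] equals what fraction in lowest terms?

Fold from the inside: start with 9/1.
  1 + 1/9 = 10/9
  3 + 9/10 = 39/10
  3 + 10/39 = 127/39

127/39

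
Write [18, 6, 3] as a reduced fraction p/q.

Using pₖ = aₖpₖ₋₁ + pₖ₋₂ and qₖ = aₖqₖ₋₁ + qₖ₋₂:
  k=0: a=18, p=18, q=1
  k=1: a=6, p=109, q=6
  k=2: a=3, p=345, q=19

345/19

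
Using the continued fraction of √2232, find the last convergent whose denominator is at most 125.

√2232 = [47; 4, 10, 4, 94, …] (period length 4).
Convergents:
  p_0/q_0 = 47/1
  p_1/q_1 = 189/4
  p_2/q_2 = 1937/41
  p_3/q_3 = 7937/168
q_2 = 41 ≤ 125 < 168 = q_3, so the answer is 1937/41.

1937/41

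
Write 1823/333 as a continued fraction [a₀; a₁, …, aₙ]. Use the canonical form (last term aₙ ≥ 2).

[5; 2, 9, 3, 2, 2]

1823 = 5*333 + 158
333 = 2*158 + 17
158 = 9*17 + 5
17 = 3*5 + 2
5 = 2*2 + 1
2 = 2*1 + 0  (stop)
So 1823/333 = [5; 2, 9, 3, 2, 2].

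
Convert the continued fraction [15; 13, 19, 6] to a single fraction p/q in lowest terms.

Fold from the inside: start with 6/1.
  19 + 1/6 = 115/6
  13 + 6/115 = 1501/115
  15 + 115/1501 = 22630/1501

22630/1501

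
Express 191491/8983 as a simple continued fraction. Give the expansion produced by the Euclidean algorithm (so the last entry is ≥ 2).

191491 = 21×8983 + 2848
8983 = 3×2848 + 439
2848 = 6×439 + 214
439 = 2×214 + 11
214 = 19×11 + 5
11 = 2×5 + 1
5 = 5×1 + 0  (stop)
So 191491/8983 = [21; 3, 6, 2, 19, 2, 5].

[21; 3, 6, 2, 19, 2, 5]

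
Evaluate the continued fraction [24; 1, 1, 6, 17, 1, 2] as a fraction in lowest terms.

17054/695

Using pₖ = aₖpₖ₋₁ + pₖ₋₂ and qₖ = aₖqₖ₋₁ + qₖ₋₂:
  k=0: a=24, p=24, q=1
  k=1: a=1, p=25, q=1
  k=2: a=1, p=49, q=2
  k=3: a=6, p=319, q=13
  k=4: a=17, p=5472, q=223
  k=5: a=1, p=5791, q=236
  k=6: a=2, p=17054, q=695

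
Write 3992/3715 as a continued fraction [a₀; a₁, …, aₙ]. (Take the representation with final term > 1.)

[1; 13, 2, 2, 3, 16]

3992 = 1*3715 + 277
3715 = 13*277 + 114
277 = 2*114 + 49
114 = 2*49 + 16
49 = 3*16 + 1
16 = 16*1 + 0  (stop)
So 3992/3715 = [1; 13, 2, 2, 3, 16].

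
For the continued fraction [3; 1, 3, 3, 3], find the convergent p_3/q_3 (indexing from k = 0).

49/13

Using pₖ = aₖpₖ₋₁ + pₖ₋₂, qₖ = aₖqₖ₋₁ + qₖ₋₂ (with p₋₁=1, p₋₂=0, q₋₁=0, q₋₂=1):
  k=0: a=3, p=3, q=1
  k=1: a=1, p=4, q=1
  k=2: a=3, p=15, q=4
  k=3: a=3, p=49, q=13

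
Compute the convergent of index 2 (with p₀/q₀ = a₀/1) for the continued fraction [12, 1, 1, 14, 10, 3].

Using pₖ = aₖpₖ₋₁ + pₖ₋₂, qₖ = aₖqₖ₋₁ + qₖ₋₂ (with p₋₁=1, p₋₂=0, q₋₁=0, q₋₂=1):
  k=0: a=12, p=12, q=1
  k=1: a=1, p=13, q=1
  k=2: a=1, p=25, q=2

25/2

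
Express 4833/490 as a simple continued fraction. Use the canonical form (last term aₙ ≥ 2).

[9; 1, 6, 3, 5, 4]

4833 = 9·490 + 423
490 = 1·423 + 67
423 = 6·67 + 21
67 = 3·21 + 4
21 = 5·4 + 1
4 = 4·1 + 0  (stop)
So 4833/490 = [9; 1, 6, 3, 5, 4].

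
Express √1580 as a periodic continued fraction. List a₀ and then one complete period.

a₀ = ⌊√1580⌋ = 39.
With m₀=0, d₀=1 and mₖ₊₁ = dₖaₖ − mₖ, dₖ₊₁ = (n − mₖ₊₁²)/dₖ, aₖ₊₁ = ⌊(a₀+mₖ₊₁)/dₖ₊₁⌋:
  k=1: m=39, d=59, a=1
  k=2: m=20, d=20, a=2
  k=3: m=20, d=59, a=1
  k=4: m=39, d=1, a=78
d=1 and a=2a₀=78 at k=4, so the next step gives (m, d) = (39, 59) again — its k=1 value — and the period has length 4.

[39; 1, 2, 1, 78]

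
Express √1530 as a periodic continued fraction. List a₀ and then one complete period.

[39; 8, 1, 2, 8, 2, 1, 8, 78]

a₀ = ⌊√1530⌋ = 39.
With m₀=0, d₀=1 and mₖ₊₁ = dₖaₖ − mₖ, dₖ₊₁ = (n − mₖ₊₁²)/dₖ, aₖ₊₁ = ⌊(a₀+mₖ₊₁)/dₖ₊₁⌋:
  k=1: m=39, d=9, a=8
  k=2: m=33, d=49, a=1
  k=3: m=16, d=26, a=2
  k=4: m=36, d=9, a=8
  k=5: m=36, d=26, a=2
  k=6: m=16, d=49, a=1
  k=7: m=33, d=9, a=8
  k=8: m=39, d=1, a=78
d=1 and a=2a₀=78 at k=8, so the next step gives (m, d) = (39, 9) again — its k=1 value — and the period has length 8.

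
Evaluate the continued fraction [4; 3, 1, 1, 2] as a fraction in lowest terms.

Fold from the inside: start with 2/1.
  1 + 1/2 = 3/2
  1 + 2/3 = 5/3
  3 + 3/5 = 18/5
  4 + 5/18 = 77/18

77/18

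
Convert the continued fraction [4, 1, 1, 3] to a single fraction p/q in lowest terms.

32/7

Fold from the inside: start with 3/1.
  1 + 1/3 = 4/3
  1 + 3/4 = 7/4
  4 + 4/7 = 32/7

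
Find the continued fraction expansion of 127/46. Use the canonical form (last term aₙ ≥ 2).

127 = 2*46 + 35
46 = 1*35 + 11
35 = 3*11 + 2
11 = 5*2 + 1
2 = 2*1 + 0  (stop)
So 127/46 = [2; 1, 3, 5, 2].

[2; 1, 3, 5, 2]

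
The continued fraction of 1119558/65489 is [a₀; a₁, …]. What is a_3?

1119558 = 17·65489 + 6245   →  a_0 = 17
65489 = 10·6245 + 3039   →  a_1 = 10
6245 = 2·3039 + 167   →  a_2 = 2
3039 = 18·167 + 33   →  a_3 = 18

18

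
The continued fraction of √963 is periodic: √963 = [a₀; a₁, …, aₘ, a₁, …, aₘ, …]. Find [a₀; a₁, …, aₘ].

a₀ = ⌊√963⌋ = 31.
With m₀=0, d₀=1 and mₖ₊₁ = dₖaₖ − mₖ, dₖ₊₁ = (n − mₖ₊₁²)/dₖ, aₖ₊₁ = ⌊(a₀+mₖ₊₁)/dₖ₊₁⌋:
  k=1: m=31, d=2, a=31
  k=2: m=31, d=1, a=62
d=1 and a=2a₀=62 at k=2, so the next step gives (m, d) = (31, 2) again — its k=1 value — and the period has length 2.

[31; 31, 62]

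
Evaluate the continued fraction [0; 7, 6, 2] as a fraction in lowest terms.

Using pₖ = aₖpₖ₋₁ + pₖ₋₂ and qₖ = aₖqₖ₋₁ + qₖ₋₂:
  k=0: a=0, p=0, q=1
  k=1: a=7, p=1, q=7
  k=2: a=6, p=6, q=43
  k=3: a=2, p=13, q=93

13/93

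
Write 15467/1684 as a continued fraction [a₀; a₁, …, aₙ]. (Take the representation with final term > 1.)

15467 = 9*1684 + 311
1684 = 5*311 + 129
311 = 2*129 + 53
129 = 2*53 + 23
53 = 2*23 + 7
23 = 3*7 + 2
7 = 3*2 + 1
2 = 2*1 + 0  (stop)
So 15467/1684 = [9; 5, 2, 2, 2, 3, 3, 2].

[9; 5, 2, 2, 2, 3, 3, 2]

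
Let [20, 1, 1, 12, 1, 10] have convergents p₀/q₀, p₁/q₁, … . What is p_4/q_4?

554/27

Using pₖ = aₖpₖ₋₁ + pₖ₋₂, qₖ = aₖqₖ₋₁ + qₖ₋₂ (with p₋₁=1, p₋₂=0, q₋₁=0, q₋₂=1):
  k=0: a=20, p=20, q=1
  k=1: a=1, p=21, q=1
  k=2: a=1, p=41, q=2
  k=3: a=12, p=513, q=25
  k=4: a=1, p=554, q=27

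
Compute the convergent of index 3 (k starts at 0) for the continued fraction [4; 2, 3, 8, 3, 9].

257/58

Using pₖ = aₖpₖ₋₁ + pₖ₋₂, qₖ = aₖqₖ₋₁ + qₖ₋₂ (with p₋₁=1, p₋₂=0, q₋₁=0, q₋₂=1):
  k=0: a=4, p=4, q=1
  k=1: a=2, p=9, q=2
  k=2: a=3, p=31, q=7
  k=3: a=8, p=257, q=58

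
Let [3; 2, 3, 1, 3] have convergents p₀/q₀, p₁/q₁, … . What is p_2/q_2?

24/7

Using pₖ = aₖpₖ₋₁ + pₖ₋₂, qₖ = aₖqₖ₋₁ + qₖ₋₂ (with p₋₁=1, p₋₂=0, q₋₁=0, q₋₂=1):
  k=0: a=3, p=3, q=1
  k=1: a=2, p=7, q=2
  k=2: a=3, p=24, q=7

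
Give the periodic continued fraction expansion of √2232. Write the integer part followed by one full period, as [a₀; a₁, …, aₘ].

[47; 4, 10, 4, 94]

a₀ = ⌊√2232⌋ = 47.
With m₀=0, d₀=1 and mₖ₊₁ = dₖaₖ − mₖ, dₖ₊₁ = (n − mₖ₊₁²)/dₖ, aₖ₊₁ = ⌊(a₀+mₖ₊₁)/dₖ₊₁⌋:
  k=1: m=47, d=23, a=4
  k=2: m=45, d=9, a=10
  k=3: m=45, d=23, a=4
  k=4: m=47, d=1, a=94
d=1 and a=2a₀=94 at k=4, so the next step gives (m, d) = (47, 23) again — its k=1 value — and the period has length 4.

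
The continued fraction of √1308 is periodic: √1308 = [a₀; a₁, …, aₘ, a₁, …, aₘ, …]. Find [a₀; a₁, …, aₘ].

[36; 6, 72]

a₀ = ⌊√1308⌋ = 36.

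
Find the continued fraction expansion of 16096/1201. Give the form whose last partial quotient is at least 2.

16096 = 13·1201 + 483
1201 = 2·483 + 235
483 = 2·235 + 13
235 = 18·13 + 1
13 = 13·1 + 0  (stop)
So 16096/1201 = [13; 2, 2, 18, 13].

[13; 2, 2, 18, 13]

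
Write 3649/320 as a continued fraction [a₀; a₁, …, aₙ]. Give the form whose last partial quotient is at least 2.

3649 = 11×320 + 129
320 = 2×129 + 62
129 = 2×62 + 5
62 = 12×5 + 2
5 = 2×2 + 1
2 = 2×1 + 0  (stop)
So 3649/320 = [11; 2, 2, 12, 2, 2].

[11; 2, 2, 12, 2, 2]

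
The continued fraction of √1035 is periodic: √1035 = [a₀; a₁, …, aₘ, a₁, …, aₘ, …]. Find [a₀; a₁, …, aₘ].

a₀ = ⌊√1035⌋ = 32.
With m₀=0, d₀=1 and mₖ₊₁ = dₖaₖ − mₖ, dₖ₊₁ = (n − mₖ₊₁²)/dₖ, aₖ₊₁ = ⌊(a₀+mₖ₊₁)/dₖ₊₁⌋:
  k=1: m=32, d=11, a=5
  k=2: m=23, d=46, a=1
  k=3: m=23, d=11, a=5
  k=4: m=32, d=1, a=64
d=1 and a=2a₀=64 at k=4, so the next step gives (m, d) = (32, 11) again — its k=1 value — and the period has length 4.

[32; 5, 1, 5, 64]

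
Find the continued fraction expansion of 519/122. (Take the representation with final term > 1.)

[4; 3, 1, 14, 2]

519 = 4×122 + 31
122 = 3×31 + 29
31 = 1×29 + 2
29 = 14×2 + 1
2 = 2×1 + 0  (stop)
So 519/122 = [4; 3, 1, 14, 2].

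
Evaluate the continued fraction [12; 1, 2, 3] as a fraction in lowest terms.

Using pₖ = aₖpₖ₋₁ + pₖ₋₂ and qₖ = aₖqₖ₋₁ + qₖ₋₂:
  k=0: a=12, p=12, q=1
  k=1: a=1, p=13, q=1
  k=2: a=2, p=38, q=3
  k=3: a=3, p=127, q=10

127/10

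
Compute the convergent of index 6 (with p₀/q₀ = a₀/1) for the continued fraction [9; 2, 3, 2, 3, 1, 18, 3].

12579/1333

Using pₖ = aₖpₖ₋₁ + pₖ₋₂, qₖ = aₖqₖ₋₁ + qₖ₋₂ (with p₋₁=1, p₋₂=0, q₋₁=0, q₋₂=1):
  k=0: a=9, p=9, q=1
  k=1: a=2, p=19, q=2
  k=2: a=3, p=66, q=7
  k=3: a=2, p=151, q=16
  k=4: a=3, p=519, q=55
  k=5: a=1, p=670, q=71
  k=6: a=18, p=12579, q=1333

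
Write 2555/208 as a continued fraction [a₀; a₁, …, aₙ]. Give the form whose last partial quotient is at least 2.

2555 = 12·208 + 59
208 = 3·59 + 31
59 = 1·31 + 28
31 = 1·28 + 3
28 = 9·3 + 1
3 = 3·1 + 0  (stop)
So 2555/208 = [12; 3, 1, 1, 9, 3].

[12; 3, 1, 1, 9, 3]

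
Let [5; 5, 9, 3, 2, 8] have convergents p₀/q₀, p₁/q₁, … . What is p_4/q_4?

Using pₖ = aₖpₖ₋₁ + pₖ₋₂, qₖ = aₖqₖ₋₁ + qₖ₋₂ (with p₋₁=1, p₋₂=0, q₋₁=0, q₋₂=1):
  k=0: a=5, p=5, q=1
  k=1: a=5, p=26, q=5
  k=2: a=9, p=239, q=46
  k=3: a=3, p=743, q=143
  k=4: a=2, p=1725, q=332

1725/332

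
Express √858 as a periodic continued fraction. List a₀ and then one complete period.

a₀ = ⌊√858⌋ = 29.
With m₀=0, d₀=1 and mₖ₊₁ = dₖaₖ − mₖ, dₖ₊₁ = (n − mₖ₊₁²)/dₖ, aₖ₊₁ = ⌊(a₀+mₖ₊₁)/dₖ₊₁⌋:
  k=1: m=29, d=17, a=3
  k=2: m=22, d=22, a=2
  k=3: m=22, d=17, a=3
  k=4: m=29, d=1, a=58
d=1 and a=2a₀=58 at k=4, so the next step gives (m, d) = (29, 17) again — its k=1 value — and the period has length 4.

[29; 3, 2, 3, 58]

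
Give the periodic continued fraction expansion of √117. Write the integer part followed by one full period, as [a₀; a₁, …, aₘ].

a₀ = ⌊√117⌋ = 10.
With m₀=0, d₀=1 and mₖ₊₁ = dₖaₖ − mₖ, dₖ₊₁ = (n − mₖ₊₁²)/dₖ, aₖ₊₁ = ⌊(a₀+mₖ₊₁)/dₖ₊₁⌋:
  k=1: m=10, d=17, a=1
  k=2: m=7, d=4, a=4
  k=3: m=9, d=9, a=2
  k=4: m=9, d=4, a=4
  k=5: m=7, d=17, a=1
  k=6: m=10, d=1, a=20
d=1 and a=2a₀=20 at k=6, so the next step gives (m, d) = (10, 17) again — its k=1 value — and the period has length 6.

[10; 1, 4, 2, 4, 1, 20]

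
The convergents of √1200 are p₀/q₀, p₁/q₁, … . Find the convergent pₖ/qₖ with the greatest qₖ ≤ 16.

485/14

√1200 = [34; 1, 1, 1, 3, 1, 1, 1, 68, …] (period length 8).
Convergents:
  p_0/q_0 = 34/1
  p_1/q_1 = 35/1
  p_2/q_2 = 69/2
  p_3/q_3 = 104/3
  p_4/q_4 = 381/11
  p_5/q_5 = 485/14
  p_6/q_6 = 866/25
q_5 = 14 ≤ 16 < 25 = q_6, so the answer is 485/14.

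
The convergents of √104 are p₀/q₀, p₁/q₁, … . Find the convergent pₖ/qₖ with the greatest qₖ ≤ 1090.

5201/510

√104 = [10; 5, 20, …] (period length 2).
Convergents:
  p_0/q_0 = 10/1
  p_1/q_1 = 51/5
  p_2/q_2 = 1030/101
  p_3/q_3 = 5201/510
  p_4/q_4 = 105050/10301
q_3 = 510 ≤ 1090 < 10301 = q_4, so the answer is 5201/510.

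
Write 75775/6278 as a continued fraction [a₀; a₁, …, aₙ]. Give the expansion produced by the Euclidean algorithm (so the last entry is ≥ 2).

75775 = 12×6278 + 439
6278 = 14×439 + 132
439 = 3×132 + 43
132 = 3×43 + 3
43 = 14×3 + 1
3 = 3×1 + 0  (stop)
So 75775/6278 = [12; 14, 3, 3, 14, 3].

[12; 14, 3, 3, 14, 3]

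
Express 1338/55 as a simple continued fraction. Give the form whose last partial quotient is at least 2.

1338 = 24*55 + 18
55 = 3*18 + 1
18 = 18*1 + 0  (stop)
So 1338/55 = [24; 3, 18].

[24; 3, 18]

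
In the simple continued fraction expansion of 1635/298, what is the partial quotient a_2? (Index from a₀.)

1635 = 5·298 + 145   →  a_0 = 5
298 = 2·145 + 8   →  a_1 = 2
145 = 18·8 + 1   →  a_2 = 18

18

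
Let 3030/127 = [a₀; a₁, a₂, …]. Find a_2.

6

3030 = 23·127 + 109   →  a_0 = 23
127 = 1·109 + 18   →  a_1 = 1
109 = 6·18 + 1   →  a_2 = 6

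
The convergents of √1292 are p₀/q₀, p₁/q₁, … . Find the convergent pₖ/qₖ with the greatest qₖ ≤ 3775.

√1292 = [35; 1, 16, 1, 70, …] (period length 4).
Convergents:
  p_0/q_0 = 35/1
  p_1/q_1 = 36/1
  p_2/q_2 = 611/17
  p_3/q_3 = 647/18
  p_4/q_4 = 45901/1277
  p_5/q_5 = 46548/1295
  p_6/q_6 = 790669/21997
q_5 = 1295 ≤ 3775 < 21997 = q_6, so the answer is 46548/1295.

46548/1295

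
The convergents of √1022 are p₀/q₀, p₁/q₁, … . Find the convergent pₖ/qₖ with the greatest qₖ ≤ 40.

√1022 = [31; 1, 30, 1, 62, …] (period length 4).
Convergents:
  p_0/q_0 = 31/1
  p_1/q_1 = 32/1
  p_2/q_2 = 991/31
  p_3/q_3 = 1023/32
  p_4/q_4 = 64417/2015
q_3 = 32 ≤ 40 < 2015 = q_4, so the answer is 1023/32.

1023/32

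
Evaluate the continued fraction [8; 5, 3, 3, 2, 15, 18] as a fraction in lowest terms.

278541/34016

Using pₖ = aₖpₖ₋₁ + pₖ₋₂ and qₖ = aₖqₖ₋₁ + qₖ₋₂:
  k=0: a=8, p=8, q=1
  k=1: a=5, p=41, q=5
  k=2: a=3, p=131, q=16
  k=3: a=3, p=434, q=53
  k=4: a=2, p=999, q=122
  k=5: a=15, p=15419, q=1883
  k=6: a=18, p=278541, q=34016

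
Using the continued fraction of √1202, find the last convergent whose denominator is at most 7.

√1202 = [34; 1, 2, 34, 2, 1, 68, …] (period length 6).
Convergents:
  p_0/q_0 = 34/1
  p_1/q_1 = 35/1
  p_2/q_2 = 104/3
  p_3/q_3 = 3571/103
q_2 = 3 ≤ 7 < 103 = q_3, so the answer is 104/3.

104/3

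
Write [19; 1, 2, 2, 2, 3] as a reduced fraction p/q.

1143/58

Using pₖ = aₖpₖ₋₁ + pₖ₋₂ and qₖ = aₖqₖ₋₁ + qₖ₋₂:
  k=0: a=19, p=19, q=1
  k=1: a=1, p=20, q=1
  k=2: a=2, p=59, q=3
  k=3: a=2, p=138, q=7
  k=4: a=2, p=335, q=17
  k=5: a=3, p=1143, q=58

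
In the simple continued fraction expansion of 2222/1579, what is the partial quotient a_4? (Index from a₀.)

2222 = 1·1579 + 643   →  a_0 = 1
1579 = 2·643 + 293   →  a_1 = 2
643 = 2·293 + 57   →  a_2 = 2
293 = 5·57 + 8   →  a_3 = 5
57 = 7·8 + 1   →  a_4 = 7

7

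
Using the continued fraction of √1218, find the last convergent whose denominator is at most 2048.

24395/699

√1218 = [34; 1, 8, 1, 68, …] (period length 4).
Convergents:
  p_0/q_0 = 34/1
  p_1/q_1 = 35/1
  p_2/q_2 = 314/9
  p_3/q_3 = 349/10
  p_4/q_4 = 24046/689
  p_5/q_5 = 24395/699
  p_6/q_6 = 219206/6281
q_5 = 699 ≤ 2048 < 6281 = q_6, so the answer is 24395/699.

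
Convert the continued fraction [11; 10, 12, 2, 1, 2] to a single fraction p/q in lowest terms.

Fold from the inside: start with 2/1.
  1 + 1/2 = 3/2
  2 + 2/3 = 8/3
  12 + 3/8 = 99/8
  10 + 8/99 = 998/99
  11 + 99/998 = 11077/998

11077/998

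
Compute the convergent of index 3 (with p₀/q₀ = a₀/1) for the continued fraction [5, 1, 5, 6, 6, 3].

Using pₖ = aₖpₖ₋₁ + pₖ₋₂, qₖ = aₖqₖ₋₁ + qₖ₋₂ (with p₋₁=1, p₋₂=0, q₋₁=0, q₋₂=1):
  k=0: a=5, p=5, q=1
  k=1: a=1, p=6, q=1
  k=2: a=5, p=35, q=6
  k=3: a=6, p=216, q=37

216/37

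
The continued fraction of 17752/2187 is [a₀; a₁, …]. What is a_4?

5

17752 = 8·2187 + 256   →  a_0 = 8
2187 = 8·256 + 139   →  a_1 = 8
256 = 1·139 + 117   →  a_2 = 1
139 = 1·117 + 22   →  a_3 = 1
117 = 5·22 + 7   →  a_4 = 5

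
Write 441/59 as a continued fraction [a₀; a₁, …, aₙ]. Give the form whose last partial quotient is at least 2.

[7; 2, 9, 3]

441 = 7×59 + 28
59 = 2×28 + 3
28 = 9×3 + 1
3 = 3×1 + 0  (stop)
So 441/59 = [7; 2, 9, 3].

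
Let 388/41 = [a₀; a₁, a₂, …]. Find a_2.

388 = 9·41 + 19   →  a_0 = 9
41 = 2·19 + 3   →  a_1 = 2
19 = 6·3 + 1   →  a_2 = 6

6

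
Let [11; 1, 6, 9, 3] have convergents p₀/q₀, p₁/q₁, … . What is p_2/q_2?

83/7

Using pₖ = aₖpₖ₋₁ + pₖ₋₂, qₖ = aₖqₖ₋₁ + qₖ₋₂ (with p₋₁=1, p₋₂=0, q₋₁=0, q₋₂=1):
  k=0: a=11, p=11, q=1
  k=1: a=1, p=12, q=1
  k=2: a=6, p=83, q=7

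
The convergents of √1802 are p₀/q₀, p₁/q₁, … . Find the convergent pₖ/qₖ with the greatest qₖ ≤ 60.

849/20

√1802 = [42; 2, 4, 2, 84, …] (period length 4).
Convergents:
  p_0/q_0 = 42/1
  p_1/q_1 = 85/2
  p_2/q_2 = 382/9
  p_3/q_3 = 849/20
  p_4/q_4 = 71698/1689
q_3 = 20 ≤ 60 < 1689 = q_4, so the answer is 849/20.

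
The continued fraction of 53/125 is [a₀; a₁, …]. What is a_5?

1

53 = 0·125 + 53   →  a_0 = 0
125 = 2·53 + 19   →  a_1 = 2
53 = 2·19 + 15   →  a_2 = 2
19 = 1·15 + 4   →  a_3 = 1
15 = 3·4 + 3   →  a_4 = 3
4 = 1·3 + 1   →  a_5 = 1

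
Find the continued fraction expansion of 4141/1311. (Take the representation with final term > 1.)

4141 = 3·1311 + 208
1311 = 6·208 + 63
208 = 3·63 + 19
63 = 3·19 + 6
19 = 3·6 + 1
6 = 6·1 + 0  (stop)
So 4141/1311 = [3; 6, 3, 3, 3, 6].

[3; 6, 3, 3, 3, 6]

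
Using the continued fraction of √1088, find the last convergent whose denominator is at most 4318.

141472/4289

√1088 = [32; 1, 64, …] (period length 2).
Convergents:
  p_0/q_0 = 32/1
  p_1/q_1 = 33/1
  p_2/q_2 = 2144/65
  p_3/q_3 = 2177/66
  p_4/q_4 = 141472/4289
  p_5/q_5 = 143649/4355
q_4 = 4289 ≤ 4318 < 4355 = q_5, so the answer is 141472/4289.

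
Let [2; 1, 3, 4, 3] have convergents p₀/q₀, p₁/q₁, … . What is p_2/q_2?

11/4

Using pₖ = aₖpₖ₋₁ + pₖ₋₂, qₖ = aₖqₖ₋₁ + qₖ₋₂ (with p₋₁=1, p₋₂=0, q₋₁=0, q₋₂=1):
  k=0: a=2, p=2, q=1
  k=1: a=1, p=3, q=1
  k=2: a=3, p=11, q=4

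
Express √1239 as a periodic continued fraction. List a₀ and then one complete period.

a₀ = ⌊√1239⌋ = 35.
With m₀=0, d₀=1 and mₖ₊₁ = dₖaₖ − mₖ, dₖ₊₁ = (n − mₖ₊₁²)/dₖ, aₖ₊₁ = ⌊(a₀+mₖ₊₁)/dₖ₊₁⌋:
  k=1: m=35, d=14, a=5
  k=2: m=35, d=1, a=70
d=1 and a=2a₀=70 at k=2, so the next step gives (m, d) = (35, 14) again — its k=1 value — and the period has length 2.

[35; 5, 70]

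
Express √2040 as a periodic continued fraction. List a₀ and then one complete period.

a₀ = ⌊√2040⌋ = 45.
With m₀=0, d₀=1 and mₖ₊₁ = dₖaₖ − mₖ, dₖ₊₁ = (n − mₖ₊₁²)/dₖ, aₖ₊₁ = ⌊(a₀+mₖ₊₁)/dₖ₊₁⌋:
  k=1: m=45, d=15, a=6
  k=2: m=45, d=1, a=90
d=1 and a=2a₀=90 at k=2, so the next step gives (m, d) = (45, 15) again — its k=1 value — and the period has length 2.

[45; 6, 90]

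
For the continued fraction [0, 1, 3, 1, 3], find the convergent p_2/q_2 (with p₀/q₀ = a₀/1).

Using pₖ = aₖpₖ₋₁ + pₖ₋₂, qₖ = aₖqₖ₋₁ + qₖ₋₂ (with p₋₁=1, p₋₂=0, q₋₁=0, q₋₂=1):
  k=0: a=0, p=0, q=1
  k=1: a=1, p=1, q=1
  k=2: a=3, p=3, q=4

3/4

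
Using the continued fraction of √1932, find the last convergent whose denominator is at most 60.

√1932 = [43; 1, 20, 1, 86, …] (period length 4).
Convergents:
  p_0/q_0 = 43/1
  p_1/q_1 = 44/1
  p_2/q_2 = 923/21
  p_3/q_3 = 967/22
  p_4/q_4 = 84085/1913
q_3 = 22 ≤ 60 < 1913 = q_4, so the answer is 967/22.

967/22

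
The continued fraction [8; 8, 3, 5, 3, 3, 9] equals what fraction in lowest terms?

Fold from the inside: start with 9/1.
  3 + 1/9 = 28/9
  3 + 9/28 = 93/28
  5 + 28/93 = 493/93
  3 + 93/493 = 1572/493
  8 + 493/1572 = 13069/1572
  8 + 1572/13069 = 106124/13069

106124/13069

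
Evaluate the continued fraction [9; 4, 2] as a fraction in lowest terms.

83/9

Fold from the inside: start with 2/1.
  4 + 1/2 = 9/2
  9 + 2/9 = 83/9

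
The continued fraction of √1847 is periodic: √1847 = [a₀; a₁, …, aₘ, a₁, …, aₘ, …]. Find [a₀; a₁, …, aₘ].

a₀ = ⌊√1847⌋ = 42.
With m₀=0, d₀=1 and mₖ₊₁ = dₖaₖ − mₖ, dₖ₊₁ = (n − mₖ₊₁²)/dₖ, aₖ₊₁ = ⌊(a₀+mₖ₊₁)/dₖ₊₁⌋:
  k=1: m=42, d=83, a=1
  k=2: m=41, d=2, a=41
  k=3: m=41, d=83, a=1
  k=4: m=42, d=1, a=84
d=1 and a=2a₀=84 at k=4, so the next step gives (m, d) = (42, 83) again — its k=1 value — and the period has length 4.

[42; 1, 41, 1, 84]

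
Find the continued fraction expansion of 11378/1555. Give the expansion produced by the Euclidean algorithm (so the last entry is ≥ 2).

[7; 3, 6, 2, 18, 2]

11378 = 7×1555 + 493
1555 = 3×493 + 76
493 = 6×76 + 37
76 = 2×37 + 2
37 = 18×2 + 1
2 = 2×1 + 0  (stop)
So 11378/1555 = [7; 3, 6, 2, 18, 2].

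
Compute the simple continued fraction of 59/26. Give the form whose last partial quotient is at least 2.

[2; 3, 1, 2, 2]

59 = 2·26 + 7
26 = 3·7 + 5
7 = 1·5 + 2
5 = 2·2 + 1
2 = 2·1 + 0  (stop)
So 59/26 = [2; 3, 1, 2, 2].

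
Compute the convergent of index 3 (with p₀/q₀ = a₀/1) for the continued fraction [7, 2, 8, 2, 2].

Using pₖ = aₖpₖ₋₁ + pₖ₋₂, qₖ = aₖqₖ₋₁ + qₖ₋₂ (with p₋₁=1, p₋₂=0, q₋₁=0, q₋₂=1):
  k=0: a=7, p=7, q=1
  k=1: a=2, p=15, q=2
  k=2: a=8, p=127, q=17
  k=3: a=2, p=269, q=36

269/36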